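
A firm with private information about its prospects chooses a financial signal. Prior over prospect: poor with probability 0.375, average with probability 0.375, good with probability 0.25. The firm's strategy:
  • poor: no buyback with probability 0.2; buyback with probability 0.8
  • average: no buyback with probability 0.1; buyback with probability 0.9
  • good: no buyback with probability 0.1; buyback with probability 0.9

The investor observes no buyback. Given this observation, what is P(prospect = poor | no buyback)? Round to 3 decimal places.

Apply Bayes' rule using the sender's strategy as the likelihood.
P(no buyback) = 0.375·0.2 + 0.375·0.1 + 0.25·0.1 = 0.1375
P(poor | no buyback) = (0.375·0.2) / 0.1375 = 0.075 / 0.1375 = 0.545455

0.545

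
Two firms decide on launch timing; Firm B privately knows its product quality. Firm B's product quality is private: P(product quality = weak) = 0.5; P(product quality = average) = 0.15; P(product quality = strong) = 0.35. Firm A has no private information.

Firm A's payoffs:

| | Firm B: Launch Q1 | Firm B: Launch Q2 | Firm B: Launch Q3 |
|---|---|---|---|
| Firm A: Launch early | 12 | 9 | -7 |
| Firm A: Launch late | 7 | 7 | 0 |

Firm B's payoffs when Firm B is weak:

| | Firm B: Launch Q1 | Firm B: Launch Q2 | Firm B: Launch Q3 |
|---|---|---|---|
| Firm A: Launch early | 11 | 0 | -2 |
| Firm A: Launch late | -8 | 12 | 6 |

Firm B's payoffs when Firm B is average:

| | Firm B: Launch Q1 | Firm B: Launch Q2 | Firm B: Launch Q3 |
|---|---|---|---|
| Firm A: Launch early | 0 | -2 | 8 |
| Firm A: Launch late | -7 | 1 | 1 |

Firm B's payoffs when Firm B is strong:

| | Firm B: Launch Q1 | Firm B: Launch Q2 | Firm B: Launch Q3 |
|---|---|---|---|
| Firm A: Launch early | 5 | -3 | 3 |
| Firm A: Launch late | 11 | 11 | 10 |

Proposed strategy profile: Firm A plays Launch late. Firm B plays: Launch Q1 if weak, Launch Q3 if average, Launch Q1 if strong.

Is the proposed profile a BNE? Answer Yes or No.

No

A profile is a BNE iff every type of every player is best-responding given beliefs about the other side.
Firm A plays Launch late: E[Launch late] = 0.5·(7) + 0.15·(0) + 0.35·(7) = 5.95; E[Launch early] = 9.15. Not best-responding. ✗
Firm B (product quality weak), facing Launch late: Launch Q1 gives -8, Launch Q2 gives 12, Launch Q3 gives 6. Proposed Launch Q1 is not best — profitable deviation exists. ✗
Firm B (product quality average), facing Launch late: Launch Q1 gives -7, Launch Q2 gives 1, Launch Q3 gives 1. Proposed Launch Q3 is best. ✓
Firm B (product quality strong), facing Launch late: Launch Q1 gives 11, Launch Q2 gives 11, Launch Q3 gives 10. Proposed Launch Q1 is best. ✓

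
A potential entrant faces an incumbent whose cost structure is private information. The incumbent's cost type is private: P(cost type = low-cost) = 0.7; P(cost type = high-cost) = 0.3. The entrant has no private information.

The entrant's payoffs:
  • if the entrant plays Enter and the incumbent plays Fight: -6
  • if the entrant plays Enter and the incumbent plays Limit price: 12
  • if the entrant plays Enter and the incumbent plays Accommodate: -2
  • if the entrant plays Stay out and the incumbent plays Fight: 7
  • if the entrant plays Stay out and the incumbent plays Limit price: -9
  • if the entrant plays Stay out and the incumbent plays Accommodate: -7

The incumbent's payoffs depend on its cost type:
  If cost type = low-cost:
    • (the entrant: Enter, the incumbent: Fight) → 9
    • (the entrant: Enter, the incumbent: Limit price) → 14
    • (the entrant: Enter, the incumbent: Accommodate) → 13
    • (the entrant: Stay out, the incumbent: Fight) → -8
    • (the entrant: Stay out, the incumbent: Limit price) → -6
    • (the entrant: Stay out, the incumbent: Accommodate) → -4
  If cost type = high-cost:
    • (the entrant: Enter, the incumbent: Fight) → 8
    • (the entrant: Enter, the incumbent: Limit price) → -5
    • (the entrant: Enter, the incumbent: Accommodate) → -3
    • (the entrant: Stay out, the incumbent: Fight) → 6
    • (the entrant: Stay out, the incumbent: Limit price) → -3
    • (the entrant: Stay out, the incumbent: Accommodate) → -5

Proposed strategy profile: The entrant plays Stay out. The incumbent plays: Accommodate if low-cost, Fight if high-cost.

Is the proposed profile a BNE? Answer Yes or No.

Yes

The entrant plays Stay out: E[Stay out] = 0.7·(-7) + 0.3·(7) = -2.8; E[Enter] = -3.2. Best-responding. ✓
The incumbent (cost type low-cost), facing Stay out: Fight gives -8, Limit price gives -6, Accommodate gives -4. Proposed Accommodate is best. ✓
The incumbent (cost type high-cost), facing Stay out: Fight gives 6, Limit price gives -3, Accommodate gives -5. Proposed Fight is best. ✓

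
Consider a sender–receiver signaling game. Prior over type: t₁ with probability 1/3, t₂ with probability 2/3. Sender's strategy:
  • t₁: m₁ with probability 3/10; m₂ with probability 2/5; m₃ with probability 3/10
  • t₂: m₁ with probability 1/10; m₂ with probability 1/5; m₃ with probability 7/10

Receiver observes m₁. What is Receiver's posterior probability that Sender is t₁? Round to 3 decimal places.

Apply Bayes' rule using the sender's strategy as the likelihood.
P(m₁) = (1/3)·(3/10) + (2/3)·(1/10) = 1/6
P(t₁ | m₁) = ((1/3)·(3/10)) / (1/6) = (1/10) / (1/6) = 3/5

0.600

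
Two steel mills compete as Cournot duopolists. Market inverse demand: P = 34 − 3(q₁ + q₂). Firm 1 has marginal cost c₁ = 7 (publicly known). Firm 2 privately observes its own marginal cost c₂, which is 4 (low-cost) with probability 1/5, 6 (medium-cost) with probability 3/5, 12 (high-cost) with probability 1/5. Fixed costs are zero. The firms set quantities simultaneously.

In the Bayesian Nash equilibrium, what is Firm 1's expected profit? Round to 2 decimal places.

26.60

Type-c best response for Firm 2: q₂(c) = (34 − c)/6 − q₁/2.
Firm 1 maximizes expected profit; its first-order condition is 34 − 6q₁ − 3E[q₂] − 7 = 0.
Substituting E[q₂] and solving: E[c₂] = 6.8, so q₁ = (34 − 2·7 + 6.8)/9 = 2.97778.
E[P] = 34 − 3·(q₁ + E[q₂]) = 15.9333; Firm 1's expected profit = (E[P] − 7)·q₁ = (15.9333 − 7)·2.97778 = 26.6015.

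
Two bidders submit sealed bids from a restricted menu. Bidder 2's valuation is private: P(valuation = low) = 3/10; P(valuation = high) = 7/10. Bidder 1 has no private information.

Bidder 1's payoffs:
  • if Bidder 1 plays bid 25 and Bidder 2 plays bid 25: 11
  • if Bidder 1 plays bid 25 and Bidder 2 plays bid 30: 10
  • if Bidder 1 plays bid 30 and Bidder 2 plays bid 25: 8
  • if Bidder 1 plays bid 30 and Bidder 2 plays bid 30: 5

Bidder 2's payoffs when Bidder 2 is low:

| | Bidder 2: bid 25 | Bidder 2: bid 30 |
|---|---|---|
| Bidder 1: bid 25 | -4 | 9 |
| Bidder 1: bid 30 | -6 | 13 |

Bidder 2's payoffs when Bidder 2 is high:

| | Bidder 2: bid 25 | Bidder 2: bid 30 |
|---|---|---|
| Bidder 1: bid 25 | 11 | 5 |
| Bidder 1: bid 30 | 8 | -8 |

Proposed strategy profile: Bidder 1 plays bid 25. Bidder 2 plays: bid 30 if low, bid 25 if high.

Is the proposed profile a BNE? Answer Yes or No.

Yes

Bidder 1 plays bid 25: E[bid 25] = 3/10·(10) + 7/10·(11) = 107/10; E[bid 30] = 71/10. Best-responding. ✓
Bidder 2 (valuation low), facing bid 25: bid 25 gives -4, bid 30 gives 9. Proposed bid 30 is best. ✓
Bidder 2 (valuation high), facing bid 25: bid 25 gives 11, bid 30 gives 5. Proposed bid 25 is best. ✓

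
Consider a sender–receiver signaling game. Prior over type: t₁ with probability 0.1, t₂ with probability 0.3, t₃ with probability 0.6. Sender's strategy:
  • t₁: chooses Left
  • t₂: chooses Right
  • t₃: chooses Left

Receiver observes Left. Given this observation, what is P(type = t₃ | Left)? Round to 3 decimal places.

P(Left) = 0.1·1 + 0.3·0 + 0.6·1 = 0.7
P(t₃ | Left) = (0.6·1) / 0.7 = 0.6 / 0.7 = 0.857143

0.857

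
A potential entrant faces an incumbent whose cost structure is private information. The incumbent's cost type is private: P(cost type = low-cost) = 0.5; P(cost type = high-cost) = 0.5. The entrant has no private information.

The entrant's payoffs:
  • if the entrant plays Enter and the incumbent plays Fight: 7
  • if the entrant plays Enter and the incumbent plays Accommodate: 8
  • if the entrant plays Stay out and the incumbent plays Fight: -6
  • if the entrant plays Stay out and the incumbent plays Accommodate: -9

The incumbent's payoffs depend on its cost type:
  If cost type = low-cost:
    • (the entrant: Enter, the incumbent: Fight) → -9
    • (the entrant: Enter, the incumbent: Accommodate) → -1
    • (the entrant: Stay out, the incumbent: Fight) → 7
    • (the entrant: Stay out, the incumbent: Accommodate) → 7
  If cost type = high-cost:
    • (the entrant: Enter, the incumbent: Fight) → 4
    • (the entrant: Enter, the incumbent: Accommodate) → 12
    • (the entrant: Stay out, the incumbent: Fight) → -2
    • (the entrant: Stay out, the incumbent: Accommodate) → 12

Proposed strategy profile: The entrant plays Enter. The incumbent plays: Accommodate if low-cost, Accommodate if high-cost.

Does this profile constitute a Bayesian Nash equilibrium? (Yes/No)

Yes

The entrant plays Enter: E[Enter] = 0.5·(8) + 0.5·(8) = 8; E[Stay out] = -9. Best-responding. ✓
The incumbent (cost type low-cost), facing Enter: Fight gives -9, Accommodate gives -1. Proposed Accommodate is best. ✓
The incumbent (cost type high-cost), facing Enter: Fight gives 4, Accommodate gives 12. Proposed Accommodate is best. ✓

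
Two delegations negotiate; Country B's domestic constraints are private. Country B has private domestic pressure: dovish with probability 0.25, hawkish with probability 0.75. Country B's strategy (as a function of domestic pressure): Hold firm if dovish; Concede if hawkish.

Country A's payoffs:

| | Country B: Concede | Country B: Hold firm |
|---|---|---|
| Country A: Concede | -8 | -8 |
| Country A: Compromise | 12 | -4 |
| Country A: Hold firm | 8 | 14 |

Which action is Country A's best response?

Hold firm

E[Concede] = 0.25·(-8) + 0.75·(-8) = -8
E[Compromise] = 0.25·(-4) + 0.75·(12) = 8
E[Hold firm] = 0.25·(14) + 0.75·(8) = 9.5
Best response: Hold firm (9.5 is the largest).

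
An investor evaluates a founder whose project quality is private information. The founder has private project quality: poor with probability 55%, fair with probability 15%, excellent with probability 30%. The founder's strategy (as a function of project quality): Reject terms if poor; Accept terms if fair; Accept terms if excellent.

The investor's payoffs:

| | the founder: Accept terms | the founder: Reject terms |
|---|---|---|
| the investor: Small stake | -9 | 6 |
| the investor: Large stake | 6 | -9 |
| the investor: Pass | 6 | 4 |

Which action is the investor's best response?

Compute the investor's expected payoff for each action, taking the expectation over the founder's type.
E[Small stake] = 0.55·(6) + 0.15·(-9) + 0.3·(-9) = -0.75
E[Large stake] = 0.55·(-9) + 0.15·(6) + 0.3·(6) = -2.25
E[Pass] = 0.55·(4) + 0.15·(6) + 0.3·(6) = 4.9
Best response: Pass (4.9 is the largest).

Pass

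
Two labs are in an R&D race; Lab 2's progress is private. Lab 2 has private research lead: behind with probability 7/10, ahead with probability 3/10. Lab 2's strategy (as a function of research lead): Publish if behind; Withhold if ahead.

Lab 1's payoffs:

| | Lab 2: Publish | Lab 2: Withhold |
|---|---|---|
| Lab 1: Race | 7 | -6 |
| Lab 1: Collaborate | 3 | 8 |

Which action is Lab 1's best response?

Compute Lab 1's expected payoff for each action, taking the expectation over Lab 2's type.
E[Race] = 7/10·(7) + 3/10·(-6) = 31/10
E[Collaborate] = 7/10·(3) + 3/10·(8) = 9/2
Best response: Collaborate (9/2 is the largest).

Collaborate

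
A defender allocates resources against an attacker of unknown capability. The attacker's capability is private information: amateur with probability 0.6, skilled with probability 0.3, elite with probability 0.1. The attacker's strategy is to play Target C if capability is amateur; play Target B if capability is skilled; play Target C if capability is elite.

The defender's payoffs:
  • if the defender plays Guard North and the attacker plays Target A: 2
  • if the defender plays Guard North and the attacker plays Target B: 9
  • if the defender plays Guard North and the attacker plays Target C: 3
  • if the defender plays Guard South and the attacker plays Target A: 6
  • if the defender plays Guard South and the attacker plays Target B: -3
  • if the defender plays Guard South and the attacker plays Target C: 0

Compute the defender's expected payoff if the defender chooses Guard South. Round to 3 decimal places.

E[Guard South] = 0.6·0 + 0.3·(-3) + 0.1·0 = 0 + (-0.9) + 0 = -0.9

-0.900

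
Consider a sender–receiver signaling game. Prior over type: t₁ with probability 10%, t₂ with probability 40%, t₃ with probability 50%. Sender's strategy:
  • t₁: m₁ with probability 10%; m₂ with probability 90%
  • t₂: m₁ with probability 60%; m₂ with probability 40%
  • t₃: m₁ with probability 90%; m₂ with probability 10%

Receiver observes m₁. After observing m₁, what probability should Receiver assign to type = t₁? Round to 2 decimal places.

0.01

Apply Bayes' rule using the sender's strategy as the likelihood.
P(m₁) = 0.1·0.1 + 0.4·0.6 + 0.5·0.9 = 0.7
P(t₁ | m₁) = (0.1·0.1) / 0.7 = 0.01 / 0.7 = 0.0142857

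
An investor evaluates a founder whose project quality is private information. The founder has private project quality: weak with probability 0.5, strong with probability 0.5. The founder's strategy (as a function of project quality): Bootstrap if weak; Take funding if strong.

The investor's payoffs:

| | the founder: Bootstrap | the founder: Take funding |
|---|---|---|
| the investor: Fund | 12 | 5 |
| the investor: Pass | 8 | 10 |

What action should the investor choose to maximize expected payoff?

E[Fund] = 0.5·(12) + 0.5·(5) = 8.5
E[Pass] = 0.5·(8) + 0.5·(10) = 9
Best response: Pass (9 is the largest).

Pass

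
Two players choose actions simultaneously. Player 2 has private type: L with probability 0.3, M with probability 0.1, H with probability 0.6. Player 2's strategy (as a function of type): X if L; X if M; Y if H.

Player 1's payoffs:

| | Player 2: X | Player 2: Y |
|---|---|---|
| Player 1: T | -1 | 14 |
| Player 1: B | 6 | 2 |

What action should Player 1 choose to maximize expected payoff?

T

Compute Player 1's expected payoff for each action, taking the expectation over Player 2's type.
E[T] = 0.3·(-1) + 0.1·(-1) + 0.6·(14) = 8
E[B] = 0.3·(6) + 0.1·(6) + 0.6·(2) = 3.6
Best response: T (8 is the largest).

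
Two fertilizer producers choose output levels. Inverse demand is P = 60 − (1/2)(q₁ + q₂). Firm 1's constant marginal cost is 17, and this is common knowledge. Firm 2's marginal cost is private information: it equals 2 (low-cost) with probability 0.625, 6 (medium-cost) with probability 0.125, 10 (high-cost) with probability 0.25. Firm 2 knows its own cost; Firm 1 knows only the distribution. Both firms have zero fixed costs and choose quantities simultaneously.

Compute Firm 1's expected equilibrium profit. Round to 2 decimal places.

Each type of Firm 2 best-responds to q₁; Firm 1 best-responds to the expected q₂ over Firm 2's types.
Firm 2 with cost c maximizes (60 − (1/2)(q₁+q₂) − c)·q₂, giving q₂(c) = (60 − c − (1/2)q₁).
E[c₂] = 0.625·2 + 0.125·6 + 0.25·10 = 4.5
Firm 1's FOC against E[q₂] yields q₁ = (60 − 2·17 + E[c₂])/(3/2) = (60 − 34 + 4.5)/(3/2) = 20.3333.
E[P] = 60 − (1/2)·(q₁ + E[q₂]) = 27.1667; Firm 1's expected profit = (E[P] − 17)·q₁ = (27.1667 − 17)·20.3333 = 206.722.

206.72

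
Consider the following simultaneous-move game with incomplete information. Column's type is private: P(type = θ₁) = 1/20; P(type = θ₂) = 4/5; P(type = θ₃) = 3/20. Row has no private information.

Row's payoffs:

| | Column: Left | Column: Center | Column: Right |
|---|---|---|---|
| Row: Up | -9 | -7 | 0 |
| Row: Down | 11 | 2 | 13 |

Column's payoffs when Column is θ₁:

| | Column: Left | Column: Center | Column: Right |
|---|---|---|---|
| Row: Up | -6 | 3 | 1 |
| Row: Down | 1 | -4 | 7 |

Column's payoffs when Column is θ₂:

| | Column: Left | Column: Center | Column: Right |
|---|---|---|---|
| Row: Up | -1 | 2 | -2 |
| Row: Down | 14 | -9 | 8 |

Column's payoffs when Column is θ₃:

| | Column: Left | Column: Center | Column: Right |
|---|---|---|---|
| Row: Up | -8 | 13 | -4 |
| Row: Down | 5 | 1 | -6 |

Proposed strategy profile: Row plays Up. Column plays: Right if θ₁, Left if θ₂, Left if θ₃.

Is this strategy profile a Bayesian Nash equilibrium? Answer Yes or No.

No

Row plays Up: E[Up] = 1/20·(0) + 4/5·(-9) + 3/20·(-9) = -171/20; E[Down] = 111/10. Not best-responding. ✗
Column (type θ₁), facing Up: Left gives -6, Center gives 3, Right gives 1. Proposed Right is not best — profitable deviation exists. ✗
Column (type θ₂), facing Up: Left gives -1, Center gives 2, Right gives -2. Proposed Left is not best — profitable deviation exists. ✗
Column (type θ₃), facing Up: Left gives -8, Center gives 13, Right gives -4. Proposed Left is not best — profitable deviation exists. ✗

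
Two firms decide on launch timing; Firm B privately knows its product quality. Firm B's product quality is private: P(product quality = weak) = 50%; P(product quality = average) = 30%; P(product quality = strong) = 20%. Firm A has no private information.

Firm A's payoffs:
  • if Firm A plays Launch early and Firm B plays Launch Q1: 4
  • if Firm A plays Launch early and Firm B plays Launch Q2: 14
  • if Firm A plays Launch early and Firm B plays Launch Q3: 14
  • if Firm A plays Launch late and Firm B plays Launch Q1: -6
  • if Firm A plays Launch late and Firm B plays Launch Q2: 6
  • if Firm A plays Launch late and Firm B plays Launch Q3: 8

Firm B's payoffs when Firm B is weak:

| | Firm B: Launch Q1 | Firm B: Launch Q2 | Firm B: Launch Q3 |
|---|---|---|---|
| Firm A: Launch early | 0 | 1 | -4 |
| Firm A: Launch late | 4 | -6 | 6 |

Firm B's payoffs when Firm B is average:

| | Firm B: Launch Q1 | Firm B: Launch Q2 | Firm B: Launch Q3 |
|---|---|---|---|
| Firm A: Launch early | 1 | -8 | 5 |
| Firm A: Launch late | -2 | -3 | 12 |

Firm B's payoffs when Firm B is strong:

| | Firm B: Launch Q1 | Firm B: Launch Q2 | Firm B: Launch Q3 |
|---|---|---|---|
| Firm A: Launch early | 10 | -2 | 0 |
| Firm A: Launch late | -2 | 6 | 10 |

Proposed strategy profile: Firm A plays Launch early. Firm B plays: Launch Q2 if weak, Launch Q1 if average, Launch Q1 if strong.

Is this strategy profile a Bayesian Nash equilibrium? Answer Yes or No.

Firm A plays Launch early: E[Launch early] = 0.5·(14) + 0.3·(4) + 0.2·(4) = 9; E[Launch late] = 0. Best-responding. ✓
Firm B (product quality weak), facing Launch early: Launch Q1 gives 0, Launch Q2 gives 1, Launch Q3 gives -4. Proposed Launch Q2 is best. ✓
Firm B (product quality average), facing Launch early: Launch Q1 gives 1, Launch Q2 gives -8, Launch Q3 gives 5. Proposed Launch Q1 is not best — profitable deviation exists. ✗
Firm B (product quality strong), facing Launch early: Launch Q1 gives 10, Launch Q2 gives -2, Launch Q3 gives 0. Proposed Launch Q1 is best. ✓

No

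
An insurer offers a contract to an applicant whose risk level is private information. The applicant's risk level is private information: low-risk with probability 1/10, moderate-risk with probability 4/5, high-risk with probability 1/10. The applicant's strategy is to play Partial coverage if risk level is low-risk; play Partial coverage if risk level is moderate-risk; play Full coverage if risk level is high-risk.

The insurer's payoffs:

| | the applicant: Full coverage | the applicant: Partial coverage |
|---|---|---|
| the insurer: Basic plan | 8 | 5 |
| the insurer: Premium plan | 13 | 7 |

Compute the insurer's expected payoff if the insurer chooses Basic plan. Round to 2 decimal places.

E[Basic plan] = 1/10·5 + 4/5·5 + 1/10·8 = 1/2 + 4 + 4/5 = 53/10

5.30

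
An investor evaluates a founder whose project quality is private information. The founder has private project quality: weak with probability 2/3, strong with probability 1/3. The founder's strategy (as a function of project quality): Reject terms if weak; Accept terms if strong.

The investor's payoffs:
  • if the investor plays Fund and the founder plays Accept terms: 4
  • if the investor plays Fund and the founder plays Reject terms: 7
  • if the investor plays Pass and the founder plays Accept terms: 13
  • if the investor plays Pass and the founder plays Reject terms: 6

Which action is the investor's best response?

Pass

E[Fund] = 2/3·(7) + 1/3·(4) = 6
E[Pass] = 2/3·(6) + 1/3·(13) = 25/3
Best response: Pass (25/3 is the largest).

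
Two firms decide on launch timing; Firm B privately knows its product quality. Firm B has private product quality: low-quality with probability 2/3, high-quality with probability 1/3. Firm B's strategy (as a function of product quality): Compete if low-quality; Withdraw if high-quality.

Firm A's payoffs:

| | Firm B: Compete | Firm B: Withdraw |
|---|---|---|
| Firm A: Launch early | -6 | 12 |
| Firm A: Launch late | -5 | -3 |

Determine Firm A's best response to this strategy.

Compute Firm A's expected payoff for each action, taking the expectation over Firm B's type.
E[Launch early] = 2/3·(-6) + 1/3·(12) = 0
E[Launch late] = 2/3·(-5) + 1/3·(-3) = -13/3
Best response: Launch early (0 is the largest).

Launch early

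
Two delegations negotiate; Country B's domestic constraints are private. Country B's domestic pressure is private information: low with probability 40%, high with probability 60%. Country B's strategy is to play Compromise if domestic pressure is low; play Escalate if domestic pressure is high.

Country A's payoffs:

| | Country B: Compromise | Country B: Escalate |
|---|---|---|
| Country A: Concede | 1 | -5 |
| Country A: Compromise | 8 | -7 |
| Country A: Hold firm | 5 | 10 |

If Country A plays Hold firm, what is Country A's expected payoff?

8

E[Hold firm] = 0.4·5 + 0.6·10 = 2 + 6 = 8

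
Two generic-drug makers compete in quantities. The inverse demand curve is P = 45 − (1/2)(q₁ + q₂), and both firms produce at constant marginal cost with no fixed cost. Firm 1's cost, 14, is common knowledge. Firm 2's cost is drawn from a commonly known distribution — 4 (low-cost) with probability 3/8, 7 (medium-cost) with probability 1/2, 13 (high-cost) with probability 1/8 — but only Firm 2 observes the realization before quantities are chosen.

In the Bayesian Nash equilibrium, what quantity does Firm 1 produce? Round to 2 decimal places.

15.75

Firm 2 with cost c maximizes (45 − (1/2)(q₁+q₂) − c)·q₂, giving q₂(c) = (45 − c − (1/2)q₁).
E[c₂] = 3/8·4 + 1/2·7 + 1/8·13 = 6.625
Firm 1's FOC against E[q₂] yields q₁ = (45 − 2·14 + E[c₂])/(3/2) = (45 − 28 + 6.625)/(3/2) = 15.75.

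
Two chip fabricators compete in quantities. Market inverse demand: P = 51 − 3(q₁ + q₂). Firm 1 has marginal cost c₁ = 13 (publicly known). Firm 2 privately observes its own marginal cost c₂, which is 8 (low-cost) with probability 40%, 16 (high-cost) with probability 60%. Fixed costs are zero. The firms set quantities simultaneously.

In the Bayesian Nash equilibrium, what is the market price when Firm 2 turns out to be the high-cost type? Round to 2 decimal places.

27.20

Type-c best response for Firm 2: q₂(c) = (51 − c)/6 − q₁/2.
Firm 1 maximizes expected profit; its first-order condition is 51 − 6q₁ − 3E[q₂] − 13 = 0.
Substituting E[q₂] and solving: E[c₂] = 12.8, so q₁ = (51 − 2·13 + 12.8)/9 = 4.2.
q₂(high-cost) = 3.73333, so P = 51 − 3·(4.2 + 3.73333) = 27.2.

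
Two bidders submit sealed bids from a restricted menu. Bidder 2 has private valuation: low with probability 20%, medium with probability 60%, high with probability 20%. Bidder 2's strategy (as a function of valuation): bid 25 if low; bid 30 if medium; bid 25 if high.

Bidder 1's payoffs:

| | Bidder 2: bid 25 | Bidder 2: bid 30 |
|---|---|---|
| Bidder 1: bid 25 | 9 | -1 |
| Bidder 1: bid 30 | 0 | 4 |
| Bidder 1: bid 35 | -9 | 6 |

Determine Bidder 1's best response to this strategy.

E[bid 25] = 0.2·(9) + 0.6·(-1) + 0.2·(9) = 3
E[bid 30] = 0.2·(0) + 0.6·(4) + 0.2·(0) = 2.4
E[bid 35] = 0.2·(-9) + 0.6·(6) + 0.2·(-9) = 0
Best response: bid 25 (3 is the largest).

bid 25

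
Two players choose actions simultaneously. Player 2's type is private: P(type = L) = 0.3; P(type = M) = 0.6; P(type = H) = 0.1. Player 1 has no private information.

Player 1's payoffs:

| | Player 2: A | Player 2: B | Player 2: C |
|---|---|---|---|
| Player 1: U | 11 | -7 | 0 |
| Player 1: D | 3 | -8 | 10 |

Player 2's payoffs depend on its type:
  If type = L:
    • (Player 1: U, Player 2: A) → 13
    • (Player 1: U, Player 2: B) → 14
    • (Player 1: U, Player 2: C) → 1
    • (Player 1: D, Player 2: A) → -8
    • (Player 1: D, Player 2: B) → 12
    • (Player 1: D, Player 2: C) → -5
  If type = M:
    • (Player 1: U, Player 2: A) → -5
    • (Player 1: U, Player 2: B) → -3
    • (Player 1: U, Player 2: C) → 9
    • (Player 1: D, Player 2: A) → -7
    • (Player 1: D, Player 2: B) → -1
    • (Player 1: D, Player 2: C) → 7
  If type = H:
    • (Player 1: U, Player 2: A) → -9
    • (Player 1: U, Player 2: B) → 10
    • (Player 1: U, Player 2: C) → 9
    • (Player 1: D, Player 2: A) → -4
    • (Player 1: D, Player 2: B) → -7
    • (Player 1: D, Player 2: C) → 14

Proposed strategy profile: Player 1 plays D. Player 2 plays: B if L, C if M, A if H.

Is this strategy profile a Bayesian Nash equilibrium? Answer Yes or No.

No

A profile is a BNE iff every type of every player is best-responding given beliefs about the other side.
Player 1 plays D: E[D] = 0.3·(-8) + 0.6·(10) + 0.1·(3) = 3.9; E[U] = -1. Best-responding. ✓
Player 2 (type L), facing D: A gives -8, B gives 12, C gives -5. Proposed B is best. ✓
Player 2 (type M), facing D: A gives -7, B gives -1, C gives 7. Proposed C is best. ✓
Player 2 (type H), facing D: A gives -4, B gives -7, C gives 14. Proposed A is not best — profitable deviation exists. ✗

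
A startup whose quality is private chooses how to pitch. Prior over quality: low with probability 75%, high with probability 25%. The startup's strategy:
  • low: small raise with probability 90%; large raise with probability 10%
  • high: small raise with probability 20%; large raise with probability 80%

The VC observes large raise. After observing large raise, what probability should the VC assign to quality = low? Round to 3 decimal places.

0.273

Apply Bayes' rule using the sender's strategy as the likelihood.
P(large raise) = 0.75·0.1 + 0.25·0.8 = 0.275
P(low | large raise) = (0.75·0.1) / 0.275 = 0.075 / 0.275 = 0.272727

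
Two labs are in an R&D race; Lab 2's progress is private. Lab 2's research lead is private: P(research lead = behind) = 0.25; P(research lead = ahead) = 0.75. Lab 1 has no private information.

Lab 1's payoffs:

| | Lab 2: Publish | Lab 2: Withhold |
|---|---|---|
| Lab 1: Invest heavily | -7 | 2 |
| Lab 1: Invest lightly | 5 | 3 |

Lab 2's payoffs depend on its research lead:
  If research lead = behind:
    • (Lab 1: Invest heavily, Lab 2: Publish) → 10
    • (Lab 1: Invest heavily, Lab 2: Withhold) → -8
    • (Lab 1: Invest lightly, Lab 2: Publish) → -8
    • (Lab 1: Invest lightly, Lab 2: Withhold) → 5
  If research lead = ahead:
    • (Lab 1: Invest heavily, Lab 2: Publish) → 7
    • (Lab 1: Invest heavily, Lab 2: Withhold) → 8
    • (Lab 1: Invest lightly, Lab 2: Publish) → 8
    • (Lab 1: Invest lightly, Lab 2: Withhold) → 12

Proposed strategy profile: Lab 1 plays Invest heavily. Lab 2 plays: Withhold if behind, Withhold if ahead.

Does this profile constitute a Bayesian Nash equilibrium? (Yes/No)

A profile is a BNE iff every type of every player is best-responding given beliefs about the other side.
Lab 1 plays Invest heavily: E[Invest heavily] = 0.25·(2) + 0.75·(2) = 2; E[Invest lightly] = 3. Not best-responding. ✗
Lab 2 (research lead behind), facing Invest heavily: Publish gives 10, Withhold gives -8. Proposed Withhold is not best — profitable deviation exists. ✗
Lab 2 (research lead ahead), facing Invest heavily: Publish gives 7, Withhold gives 8. Proposed Withhold is best. ✓

No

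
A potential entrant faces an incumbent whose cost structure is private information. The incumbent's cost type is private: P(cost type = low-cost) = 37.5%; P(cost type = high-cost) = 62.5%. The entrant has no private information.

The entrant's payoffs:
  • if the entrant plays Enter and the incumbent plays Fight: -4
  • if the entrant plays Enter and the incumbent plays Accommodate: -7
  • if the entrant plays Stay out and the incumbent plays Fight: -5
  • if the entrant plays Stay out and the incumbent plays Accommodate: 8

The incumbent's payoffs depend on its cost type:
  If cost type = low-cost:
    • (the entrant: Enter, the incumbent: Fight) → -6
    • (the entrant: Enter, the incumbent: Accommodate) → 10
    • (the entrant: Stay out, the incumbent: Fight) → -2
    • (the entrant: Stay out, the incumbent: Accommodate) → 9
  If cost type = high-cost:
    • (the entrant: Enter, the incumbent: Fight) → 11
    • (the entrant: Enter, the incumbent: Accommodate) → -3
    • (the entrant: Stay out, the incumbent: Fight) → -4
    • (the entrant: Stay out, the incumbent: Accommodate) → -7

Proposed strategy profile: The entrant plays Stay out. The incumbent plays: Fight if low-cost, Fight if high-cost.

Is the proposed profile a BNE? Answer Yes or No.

No

The entrant plays Stay out: E[Stay out] = 0.375·(-5) + 0.625·(-5) = -5; E[Enter] = -4. Not best-responding. ✗
The incumbent (cost type low-cost), facing Stay out: Fight gives -2, Accommodate gives 9. Proposed Fight is not best — profitable deviation exists. ✗
The incumbent (cost type high-cost), facing Stay out: Fight gives -4, Accommodate gives -7. Proposed Fight is best. ✓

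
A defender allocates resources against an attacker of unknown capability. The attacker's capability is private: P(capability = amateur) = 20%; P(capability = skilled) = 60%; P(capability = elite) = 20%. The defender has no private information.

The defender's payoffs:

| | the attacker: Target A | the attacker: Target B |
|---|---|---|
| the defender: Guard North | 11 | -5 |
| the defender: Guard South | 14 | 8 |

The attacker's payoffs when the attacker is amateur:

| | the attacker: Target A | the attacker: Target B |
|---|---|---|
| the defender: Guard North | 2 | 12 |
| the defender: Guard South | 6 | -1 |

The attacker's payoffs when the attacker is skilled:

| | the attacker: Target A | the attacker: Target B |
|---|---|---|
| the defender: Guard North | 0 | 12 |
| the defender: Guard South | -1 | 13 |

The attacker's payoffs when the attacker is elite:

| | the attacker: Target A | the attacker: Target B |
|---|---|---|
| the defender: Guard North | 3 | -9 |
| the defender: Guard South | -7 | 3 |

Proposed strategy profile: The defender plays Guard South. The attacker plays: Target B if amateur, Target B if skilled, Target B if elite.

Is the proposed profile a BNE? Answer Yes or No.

No

The defender plays Guard South: E[Guard South] = 0.2·(8) + 0.6·(8) + 0.2·(8) = 8; E[Guard North] = -5. Best-responding. ✓
The attacker (capability amateur), facing Guard South: Target A gives 6, Target B gives -1. Proposed Target B is not best — profitable deviation exists. ✗
The attacker (capability skilled), facing Guard South: Target A gives -1, Target B gives 13. Proposed Target B is best. ✓
The attacker (capability elite), facing Guard South: Target A gives -7, Target B gives 3. Proposed Target B is best. ✓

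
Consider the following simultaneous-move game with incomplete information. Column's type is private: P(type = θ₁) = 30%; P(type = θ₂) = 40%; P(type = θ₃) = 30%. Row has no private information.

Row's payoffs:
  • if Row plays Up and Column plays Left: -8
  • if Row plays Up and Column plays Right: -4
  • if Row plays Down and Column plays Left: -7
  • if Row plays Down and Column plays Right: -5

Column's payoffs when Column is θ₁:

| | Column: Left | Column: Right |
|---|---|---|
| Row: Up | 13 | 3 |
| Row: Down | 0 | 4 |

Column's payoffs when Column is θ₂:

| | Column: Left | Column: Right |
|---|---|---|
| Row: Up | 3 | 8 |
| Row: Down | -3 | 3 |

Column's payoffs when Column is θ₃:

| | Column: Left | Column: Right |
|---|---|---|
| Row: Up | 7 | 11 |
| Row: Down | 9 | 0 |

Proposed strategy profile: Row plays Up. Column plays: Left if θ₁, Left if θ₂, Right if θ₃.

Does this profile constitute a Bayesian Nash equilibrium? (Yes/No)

A profile is a BNE iff every type of every player is best-responding given beliefs about the other side.
Row plays Up: E[Up] = 0.3·(-8) + 0.4·(-8) + 0.3·(-4) = -6.8; E[Down] = -6.4. Not best-responding. ✗
Column (type θ₁), facing Up: Left gives 13, Right gives 3. Proposed Left is best. ✓
Column (type θ₂), facing Up: Left gives 3, Right gives 8. Proposed Left is not best — profitable deviation exists. ✗
Column (type θ₃), facing Up: Left gives 7, Right gives 11. Proposed Right is best. ✓

No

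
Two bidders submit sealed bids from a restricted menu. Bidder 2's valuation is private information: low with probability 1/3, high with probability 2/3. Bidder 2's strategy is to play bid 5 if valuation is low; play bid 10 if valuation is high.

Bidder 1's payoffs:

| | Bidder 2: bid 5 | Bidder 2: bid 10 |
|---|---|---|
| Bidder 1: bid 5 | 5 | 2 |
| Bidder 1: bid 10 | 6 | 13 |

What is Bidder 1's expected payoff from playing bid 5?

3

E[bid 5] = 1/3·5 + 2/3·2 = 5/3 + 4/3 = 3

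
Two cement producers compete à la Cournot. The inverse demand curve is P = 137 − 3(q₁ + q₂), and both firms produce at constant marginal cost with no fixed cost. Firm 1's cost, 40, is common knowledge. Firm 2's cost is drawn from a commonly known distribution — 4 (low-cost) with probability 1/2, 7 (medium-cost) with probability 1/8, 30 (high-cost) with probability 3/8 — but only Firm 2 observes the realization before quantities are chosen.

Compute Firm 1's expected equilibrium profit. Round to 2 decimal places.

187.36

Firm 2 with cost c maximizes (137 − 3(q₁+q₂) − c)·q₂, giving q₂(c) = (137 − c − 3q₁)/6.
E[c₂] = 1/2·4 + 1/8·7 + 3/8·30 = 14.125
Firm 1's FOC against E[q₂] yields q₁ = (137 − 2·40 + E[c₂])/9 = (137 − 80 + 14.125)/9 = 7.90278.
E[P] = 137 − 3·(q₁ + E[q₂]) = 63.7083; Firm 1's expected profit = (E[P] − 40)·q₁ = (63.7083 − 40)·7.90278 = 187.362.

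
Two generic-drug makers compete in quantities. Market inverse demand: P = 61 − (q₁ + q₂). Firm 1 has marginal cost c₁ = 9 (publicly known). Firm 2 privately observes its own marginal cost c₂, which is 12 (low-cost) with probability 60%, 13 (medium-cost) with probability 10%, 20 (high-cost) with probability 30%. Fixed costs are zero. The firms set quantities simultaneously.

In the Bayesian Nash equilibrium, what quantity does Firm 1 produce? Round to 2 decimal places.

19.17

Type-c best response for Firm 2: q₂(c) = (61 − c)/2 − q₁/2.
Firm 1 maximizes expected profit; its first-order condition is 61 − 2q₁ − E[q₂] − 9 = 0.
Substituting E[q₂] and solving: E[c₂] = 14.5, so q₁ = (61 − 2·9 + 14.5)/3 = 19.1667.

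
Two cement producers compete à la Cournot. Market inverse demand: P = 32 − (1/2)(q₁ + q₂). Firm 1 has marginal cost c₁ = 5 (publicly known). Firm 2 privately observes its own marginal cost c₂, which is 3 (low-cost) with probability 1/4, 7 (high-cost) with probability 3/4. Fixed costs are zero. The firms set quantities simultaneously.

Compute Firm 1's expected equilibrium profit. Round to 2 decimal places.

Each type of Firm 2 best-responds to q₁; Firm 1 best-responds to the expected q₂ over Firm 2's types.
Firm 2 with cost c maximizes (32 − (1/2)(q₁+q₂) − c)·q₂, giving q₂(c) = (32 − c − (1/2)q₁).
E[c₂] = 1/4·3 + 3/4·7 = 6
Firm 1's FOC against E[q₂] yields q₁ = (32 − 2·5 + E[c₂])/(3/2) = (32 − 10 + 6)/(3/2) = 18.6667.
E[P] = 32 − (1/2)·(q₁ + E[q₂]) = 14.3333; Firm 1's expected profit = (E[P] − 5)·q₁ = (14.3333 − 5)·18.6667 = 174.222.

174.22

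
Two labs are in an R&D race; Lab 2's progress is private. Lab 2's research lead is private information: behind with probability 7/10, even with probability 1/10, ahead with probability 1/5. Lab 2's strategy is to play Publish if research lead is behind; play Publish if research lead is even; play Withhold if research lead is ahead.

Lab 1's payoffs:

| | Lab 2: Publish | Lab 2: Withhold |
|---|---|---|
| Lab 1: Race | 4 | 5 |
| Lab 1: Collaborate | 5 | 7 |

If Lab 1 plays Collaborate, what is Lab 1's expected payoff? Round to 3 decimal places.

E[Collaborate] = 7/10·5 + 1/10·5 + 1/5·7 = 7/2 + 1/2 + 7/5 = 27/5

5.400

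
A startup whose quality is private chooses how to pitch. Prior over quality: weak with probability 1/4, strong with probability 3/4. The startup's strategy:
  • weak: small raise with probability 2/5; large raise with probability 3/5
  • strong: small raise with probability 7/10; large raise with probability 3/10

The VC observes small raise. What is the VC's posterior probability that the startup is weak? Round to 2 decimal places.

P(small raise) = (1/4)·(2/5) + (3/4)·(7/10) = 5/8
P(weak | small raise) = ((1/4)·(2/5)) / (5/8) = (1/10) / (5/8) = 4/25

0.16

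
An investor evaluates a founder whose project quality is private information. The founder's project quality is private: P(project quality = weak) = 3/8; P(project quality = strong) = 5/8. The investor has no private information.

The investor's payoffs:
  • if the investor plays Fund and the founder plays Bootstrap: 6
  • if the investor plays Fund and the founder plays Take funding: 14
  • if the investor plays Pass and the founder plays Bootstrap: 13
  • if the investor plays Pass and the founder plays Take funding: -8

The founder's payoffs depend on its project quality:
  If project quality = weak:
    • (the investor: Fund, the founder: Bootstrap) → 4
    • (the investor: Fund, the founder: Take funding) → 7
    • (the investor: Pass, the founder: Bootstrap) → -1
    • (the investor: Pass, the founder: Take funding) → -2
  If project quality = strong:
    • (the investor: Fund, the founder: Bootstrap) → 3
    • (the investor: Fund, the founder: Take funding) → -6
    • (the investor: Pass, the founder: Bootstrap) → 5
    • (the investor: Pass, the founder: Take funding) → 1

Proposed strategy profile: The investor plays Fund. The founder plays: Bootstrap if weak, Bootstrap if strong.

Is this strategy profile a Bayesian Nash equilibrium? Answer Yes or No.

No

The investor plays Fund: E[Fund] = 3/8·(6) + 5/8·(6) = 6; E[Pass] = 13. Not best-responding. ✗
The founder (project quality weak), facing Fund: Bootstrap gives 4, Take funding gives 7. Proposed Bootstrap is not best — profitable deviation exists. ✗
The founder (project quality strong), facing Fund: Bootstrap gives 3, Take funding gives -6. Proposed Bootstrap is best. ✓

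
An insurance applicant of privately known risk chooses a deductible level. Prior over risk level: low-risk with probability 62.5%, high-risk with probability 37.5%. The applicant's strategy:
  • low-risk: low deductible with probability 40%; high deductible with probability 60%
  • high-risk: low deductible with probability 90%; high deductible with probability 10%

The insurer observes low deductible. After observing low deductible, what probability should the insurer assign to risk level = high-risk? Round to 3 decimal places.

0.574

P(low deductible) = 0.625·0.4 + 0.375·0.9 = 0.5875
P(high-risk | low deductible) = (0.375·0.9) / 0.5875 = 0.3375 / 0.5875 = 0.574468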